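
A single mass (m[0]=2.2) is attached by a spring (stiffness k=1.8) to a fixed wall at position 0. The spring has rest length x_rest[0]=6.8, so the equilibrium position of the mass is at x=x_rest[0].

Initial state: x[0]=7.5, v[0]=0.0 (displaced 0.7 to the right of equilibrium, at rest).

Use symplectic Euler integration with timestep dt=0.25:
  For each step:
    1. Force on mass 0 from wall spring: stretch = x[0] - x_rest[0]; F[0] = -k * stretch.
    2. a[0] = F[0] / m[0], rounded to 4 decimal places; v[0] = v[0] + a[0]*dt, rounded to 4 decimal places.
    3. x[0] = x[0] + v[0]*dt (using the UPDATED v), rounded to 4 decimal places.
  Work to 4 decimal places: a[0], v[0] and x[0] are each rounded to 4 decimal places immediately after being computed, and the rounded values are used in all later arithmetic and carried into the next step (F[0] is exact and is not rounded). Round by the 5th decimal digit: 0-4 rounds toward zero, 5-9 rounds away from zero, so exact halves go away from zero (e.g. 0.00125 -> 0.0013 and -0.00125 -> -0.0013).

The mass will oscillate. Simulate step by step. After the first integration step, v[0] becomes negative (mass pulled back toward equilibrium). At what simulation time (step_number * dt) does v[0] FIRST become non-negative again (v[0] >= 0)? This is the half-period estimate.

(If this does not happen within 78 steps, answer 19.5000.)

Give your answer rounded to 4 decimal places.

Step 0: x=[7.5000] v=[0.0000]
Step 1: x=[7.4642] v=[-0.1432]
Step 2: x=[7.3944] v=[-0.2791]
Step 3: x=[7.2942] v=[-0.4007]
Step 4: x=[7.1688] v=[-0.5018]
Step 5: x=[7.0245] v=[-0.5772]
Step 6: x=[6.8687] v=[-0.6231]
Step 7: x=[6.7094] v=[-0.6372]
Step 8: x=[6.5547] v=[-0.6187]
Step 9: x=[6.4126] v=[-0.5685]
Step 10: x=[6.2903] v=[-0.4893]
Step 11: x=[6.1940] v=[-0.3851]
Step 12: x=[6.1287] v=[-0.2612]
Step 13: x=[6.0977] v=[-0.1239]
Step 14: x=[6.1027] v=[0.0198]
First v>=0 after going negative at step 14, time=3.5000

Answer: 3.5000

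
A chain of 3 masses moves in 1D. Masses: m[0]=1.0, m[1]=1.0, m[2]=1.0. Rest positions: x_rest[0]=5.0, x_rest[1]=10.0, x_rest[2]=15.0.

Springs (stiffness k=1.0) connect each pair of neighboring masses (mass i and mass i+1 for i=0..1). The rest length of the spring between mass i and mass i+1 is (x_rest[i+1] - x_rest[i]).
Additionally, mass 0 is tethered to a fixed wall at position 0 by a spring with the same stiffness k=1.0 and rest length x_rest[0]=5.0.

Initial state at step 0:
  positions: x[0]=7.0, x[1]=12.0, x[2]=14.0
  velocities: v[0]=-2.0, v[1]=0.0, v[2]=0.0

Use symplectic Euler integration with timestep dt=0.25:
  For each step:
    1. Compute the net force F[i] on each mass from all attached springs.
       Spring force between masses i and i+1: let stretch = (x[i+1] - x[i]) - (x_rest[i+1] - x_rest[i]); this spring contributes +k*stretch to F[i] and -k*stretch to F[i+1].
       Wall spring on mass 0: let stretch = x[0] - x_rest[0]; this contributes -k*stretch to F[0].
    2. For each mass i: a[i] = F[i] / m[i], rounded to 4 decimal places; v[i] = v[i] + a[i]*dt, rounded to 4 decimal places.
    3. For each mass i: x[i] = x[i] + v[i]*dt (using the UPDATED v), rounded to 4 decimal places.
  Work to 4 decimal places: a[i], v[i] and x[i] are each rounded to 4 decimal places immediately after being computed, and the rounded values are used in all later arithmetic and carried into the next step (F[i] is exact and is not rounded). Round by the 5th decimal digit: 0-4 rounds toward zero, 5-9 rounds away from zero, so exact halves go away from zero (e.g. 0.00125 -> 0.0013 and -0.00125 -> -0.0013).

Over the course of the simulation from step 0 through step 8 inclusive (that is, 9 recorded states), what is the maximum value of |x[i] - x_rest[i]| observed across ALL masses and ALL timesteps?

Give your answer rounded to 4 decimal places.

Step 0: x=[7.0000 12.0000 14.0000] v=[-2.0000 0.0000 0.0000]
Step 1: x=[6.3750 11.8125 14.1875] v=[-2.5000 -0.7500 0.7500]
Step 2: x=[5.6914 11.4336 14.5391] v=[-2.7344 -1.5156 1.4063]
Step 3: x=[5.0110 10.8899 15.0091] v=[-2.7217 -2.1748 1.8799]
Step 4: x=[4.3848 10.2362 15.5341] v=[-2.5047 -2.6147 2.1001]
Step 5: x=[3.8503 9.5479 16.0405] v=[-2.1381 -2.7531 2.0256]
Step 6: x=[3.4312 8.9093 16.4536] v=[-1.6763 -2.5544 1.6525]
Step 7: x=[3.1401 8.3998 16.7077] v=[-1.1646 -2.0379 1.0164]
Step 8: x=[2.9814 8.0808 16.7551] v=[-0.6347 -1.2759 0.1894]
Max displacement = 2.0186

Answer: 2.0186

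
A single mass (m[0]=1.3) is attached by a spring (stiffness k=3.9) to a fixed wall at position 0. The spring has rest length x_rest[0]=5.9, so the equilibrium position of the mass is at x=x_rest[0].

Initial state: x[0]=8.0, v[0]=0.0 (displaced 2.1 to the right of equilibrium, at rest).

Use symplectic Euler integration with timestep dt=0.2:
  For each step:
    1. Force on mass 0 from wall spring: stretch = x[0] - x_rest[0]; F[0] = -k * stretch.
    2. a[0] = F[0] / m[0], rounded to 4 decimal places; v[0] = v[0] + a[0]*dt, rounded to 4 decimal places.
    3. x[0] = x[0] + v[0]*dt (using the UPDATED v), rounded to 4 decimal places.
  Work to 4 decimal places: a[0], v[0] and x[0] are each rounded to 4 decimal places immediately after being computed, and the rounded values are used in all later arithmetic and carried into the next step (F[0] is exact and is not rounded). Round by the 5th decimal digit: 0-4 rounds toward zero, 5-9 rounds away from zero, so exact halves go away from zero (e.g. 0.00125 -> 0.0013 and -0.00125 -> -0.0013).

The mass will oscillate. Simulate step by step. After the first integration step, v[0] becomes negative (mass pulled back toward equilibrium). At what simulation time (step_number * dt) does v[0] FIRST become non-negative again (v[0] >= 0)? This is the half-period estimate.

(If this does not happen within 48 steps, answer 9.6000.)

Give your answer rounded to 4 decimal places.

Step 0: x=[8.0000] v=[0.0000]
Step 1: x=[7.7480] v=[-1.2600]
Step 2: x=[7.2742] v=[-2.3688]
Step 3: x=[6.6355] v=[-3.1933]
Step 4: x=[5.9086] v=[-3.6346]
Step 5: x=[5.1806] v=[-3.6398]
Step 6: x=[4.5390] v=[-3.2082]
Step 7: x=[4.0607] v=[-2.3916]
Step 8: x=[3.8031] v=[-1.2880]
Step 9: x=[3.7971] v=[-0.0299]
Step 10: x=[4.0435] v=[1.2318]
First v>=0 after going negative at step 10, time=2.0000

Answer: 2.0000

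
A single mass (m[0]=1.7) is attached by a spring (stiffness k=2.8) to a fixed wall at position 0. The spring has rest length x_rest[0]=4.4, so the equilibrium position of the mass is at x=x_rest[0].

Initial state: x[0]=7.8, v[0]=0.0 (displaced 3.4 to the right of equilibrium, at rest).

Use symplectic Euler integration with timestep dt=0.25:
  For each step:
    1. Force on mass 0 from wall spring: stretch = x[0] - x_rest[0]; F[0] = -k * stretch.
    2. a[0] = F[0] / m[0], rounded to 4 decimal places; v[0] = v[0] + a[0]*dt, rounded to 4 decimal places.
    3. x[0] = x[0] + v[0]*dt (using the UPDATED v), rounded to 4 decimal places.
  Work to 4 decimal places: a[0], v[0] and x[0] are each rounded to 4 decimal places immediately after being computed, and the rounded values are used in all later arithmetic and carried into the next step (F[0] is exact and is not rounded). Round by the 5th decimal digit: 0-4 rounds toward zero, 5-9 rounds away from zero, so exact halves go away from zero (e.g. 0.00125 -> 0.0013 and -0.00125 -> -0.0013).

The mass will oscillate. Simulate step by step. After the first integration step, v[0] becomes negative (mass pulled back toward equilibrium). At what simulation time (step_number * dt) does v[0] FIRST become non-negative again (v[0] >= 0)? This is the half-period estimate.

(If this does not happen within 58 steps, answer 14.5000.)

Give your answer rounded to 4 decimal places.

Answer: 2.5000

Derivation:
Step 0: x=[7.8000] v=[0.0000]
Step 1: x=[7.4500] v=[-1.4000]
Step 2: x=[6.7860] v=[-2.6559]
Step 3: x=[5.8764] v=[-3.6384]
Step 4: x=[4.8148] v=[-4.2463]
Step 5: x=[3.7105] v=[-4.4171]
Step 6: x=[2.6772] v=[-4.1332]
Step 7: x=[1.8213] v=[-3.4238]
Step 8: x=[1.2308] v=[-2.3620]
Step 9: x=[0.9666] v=[-1.0570]
Step 10: x=[1.0558] v=[0.3568]
First v>=0 after going negative at step 10, time=2.5000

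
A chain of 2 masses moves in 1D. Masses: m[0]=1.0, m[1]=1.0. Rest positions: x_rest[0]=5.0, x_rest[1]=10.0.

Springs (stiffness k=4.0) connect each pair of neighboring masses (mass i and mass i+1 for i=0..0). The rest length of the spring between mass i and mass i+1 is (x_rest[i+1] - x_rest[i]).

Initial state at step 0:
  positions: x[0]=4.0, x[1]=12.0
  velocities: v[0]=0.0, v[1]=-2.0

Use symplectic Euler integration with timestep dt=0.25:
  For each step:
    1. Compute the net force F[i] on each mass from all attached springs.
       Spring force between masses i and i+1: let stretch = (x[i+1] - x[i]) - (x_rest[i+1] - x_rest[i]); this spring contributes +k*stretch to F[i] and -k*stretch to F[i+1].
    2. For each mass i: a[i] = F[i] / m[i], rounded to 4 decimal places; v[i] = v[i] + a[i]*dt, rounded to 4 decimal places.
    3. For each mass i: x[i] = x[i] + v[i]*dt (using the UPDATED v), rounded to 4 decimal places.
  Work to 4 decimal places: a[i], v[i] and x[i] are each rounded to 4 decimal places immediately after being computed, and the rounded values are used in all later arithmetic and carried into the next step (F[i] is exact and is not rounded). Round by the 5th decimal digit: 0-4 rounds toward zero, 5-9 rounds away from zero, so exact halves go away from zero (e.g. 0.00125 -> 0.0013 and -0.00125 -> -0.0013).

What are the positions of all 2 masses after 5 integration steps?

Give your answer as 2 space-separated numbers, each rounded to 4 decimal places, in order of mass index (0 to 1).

Answer: 5.1563 8.3438

Derivation:
Step 0: x=[4.0000 12.0000] v=[0.0000 -2.0000]
Step 1: x=[4.7500 10.7500] v=[3.0000 -5.0000]
Step 2: x=[5.7500 9.2500] v=[4.0000 -6.0000]
Step 3: x=[6.3750 8.1250] v=[2.5000 -4.5000]
Step 4: x=[6.1875 7.8125] v=[-0.7500 -1.2500]
Step 5: x=[5.1563 8.3438] v=[-4.1250 2.1250]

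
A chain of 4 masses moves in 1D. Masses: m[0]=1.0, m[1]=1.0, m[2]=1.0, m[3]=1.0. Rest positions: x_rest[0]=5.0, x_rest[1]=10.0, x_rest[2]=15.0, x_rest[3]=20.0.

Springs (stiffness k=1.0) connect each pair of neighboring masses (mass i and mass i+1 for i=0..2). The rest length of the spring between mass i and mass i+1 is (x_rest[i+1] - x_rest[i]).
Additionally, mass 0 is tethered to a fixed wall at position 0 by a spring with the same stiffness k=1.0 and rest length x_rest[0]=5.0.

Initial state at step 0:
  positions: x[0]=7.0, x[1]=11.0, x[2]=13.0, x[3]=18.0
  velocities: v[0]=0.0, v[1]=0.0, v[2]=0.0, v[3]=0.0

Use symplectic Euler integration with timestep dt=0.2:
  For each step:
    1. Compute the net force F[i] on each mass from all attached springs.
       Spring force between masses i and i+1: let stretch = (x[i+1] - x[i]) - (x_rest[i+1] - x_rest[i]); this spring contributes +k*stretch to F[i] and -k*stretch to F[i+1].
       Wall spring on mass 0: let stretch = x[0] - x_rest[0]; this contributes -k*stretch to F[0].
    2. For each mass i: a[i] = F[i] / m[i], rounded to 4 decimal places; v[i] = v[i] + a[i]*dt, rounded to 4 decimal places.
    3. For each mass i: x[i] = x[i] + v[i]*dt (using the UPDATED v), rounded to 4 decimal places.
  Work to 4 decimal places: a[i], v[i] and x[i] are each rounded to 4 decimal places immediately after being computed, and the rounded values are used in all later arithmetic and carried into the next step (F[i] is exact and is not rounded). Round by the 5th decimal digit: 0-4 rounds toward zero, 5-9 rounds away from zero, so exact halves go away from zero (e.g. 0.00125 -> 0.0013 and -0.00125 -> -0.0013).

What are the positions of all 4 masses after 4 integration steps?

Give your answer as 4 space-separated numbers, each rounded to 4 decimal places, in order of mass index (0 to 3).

Step 0: x=[7.0000 11.0000 13.0000 18.0000] v=[0.0000 0.0000 0.0000 0.0000]
Step 1: x=[6.8800 10.9200 13.1200 18.0000] v=[-0.6000 -0.4000 0.6000 0.0000]
Step 2: x=[6.6464 10.7664 13.3472 18.0048] v=[-1.1680 -0.7680 1.1360 0.0240]
Step 3: x=[6.3117 10.5512 13.6575 18.0233] v=[-1.6733 -1.0758 1.5514 0.0925]
Step 4: x=[5.8942 10.2907 14.0182 18.0672] v=[-2.0877 -1.3024 1.8033 0.2193]

Answer: 5.8942 10.2907 14.0182 18.0672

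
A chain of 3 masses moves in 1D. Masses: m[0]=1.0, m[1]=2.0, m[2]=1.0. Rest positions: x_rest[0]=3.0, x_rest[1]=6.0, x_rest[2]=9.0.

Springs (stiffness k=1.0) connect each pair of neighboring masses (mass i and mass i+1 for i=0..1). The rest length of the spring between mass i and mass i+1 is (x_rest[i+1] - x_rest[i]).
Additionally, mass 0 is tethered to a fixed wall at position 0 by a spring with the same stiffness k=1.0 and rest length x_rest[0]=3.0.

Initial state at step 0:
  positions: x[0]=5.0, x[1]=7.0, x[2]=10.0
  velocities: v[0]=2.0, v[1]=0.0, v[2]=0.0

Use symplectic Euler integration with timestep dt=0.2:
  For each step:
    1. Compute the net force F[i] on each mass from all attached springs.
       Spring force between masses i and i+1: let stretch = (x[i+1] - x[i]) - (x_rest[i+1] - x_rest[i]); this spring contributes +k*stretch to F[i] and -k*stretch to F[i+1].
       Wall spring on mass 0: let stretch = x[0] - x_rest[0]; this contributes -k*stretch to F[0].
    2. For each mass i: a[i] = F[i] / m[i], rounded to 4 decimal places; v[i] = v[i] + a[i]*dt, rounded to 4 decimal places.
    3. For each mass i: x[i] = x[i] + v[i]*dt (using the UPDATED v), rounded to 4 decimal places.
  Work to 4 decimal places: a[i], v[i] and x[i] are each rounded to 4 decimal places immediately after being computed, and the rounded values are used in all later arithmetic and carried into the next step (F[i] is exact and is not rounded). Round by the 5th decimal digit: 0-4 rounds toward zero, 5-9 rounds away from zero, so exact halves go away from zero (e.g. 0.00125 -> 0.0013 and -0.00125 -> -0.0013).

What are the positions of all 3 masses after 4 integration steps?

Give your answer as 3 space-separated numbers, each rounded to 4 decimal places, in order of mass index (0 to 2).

Answer: 5.2464 7.2288 10.0128

Derivation:
Step 0: x=[5.0000 7.0000 10.0000] v=[2.0000 0.0000 0.0000]
Step 1: x=[5.2800 7.0200 10.0000] v=[1.4000 0.1000 0.0000]
Step 2: x=[5.4184 7.0648 10.0008] v=[0.6920 0.2240 0.0040]
Step 3: x=[5.4059 7.1354 10.0042] v=[-0.0624 0.3530 0.0168]
Step 4: x=[5.2464 7.2288 10.0128] v=[-0.7977 0.4669 0.0430]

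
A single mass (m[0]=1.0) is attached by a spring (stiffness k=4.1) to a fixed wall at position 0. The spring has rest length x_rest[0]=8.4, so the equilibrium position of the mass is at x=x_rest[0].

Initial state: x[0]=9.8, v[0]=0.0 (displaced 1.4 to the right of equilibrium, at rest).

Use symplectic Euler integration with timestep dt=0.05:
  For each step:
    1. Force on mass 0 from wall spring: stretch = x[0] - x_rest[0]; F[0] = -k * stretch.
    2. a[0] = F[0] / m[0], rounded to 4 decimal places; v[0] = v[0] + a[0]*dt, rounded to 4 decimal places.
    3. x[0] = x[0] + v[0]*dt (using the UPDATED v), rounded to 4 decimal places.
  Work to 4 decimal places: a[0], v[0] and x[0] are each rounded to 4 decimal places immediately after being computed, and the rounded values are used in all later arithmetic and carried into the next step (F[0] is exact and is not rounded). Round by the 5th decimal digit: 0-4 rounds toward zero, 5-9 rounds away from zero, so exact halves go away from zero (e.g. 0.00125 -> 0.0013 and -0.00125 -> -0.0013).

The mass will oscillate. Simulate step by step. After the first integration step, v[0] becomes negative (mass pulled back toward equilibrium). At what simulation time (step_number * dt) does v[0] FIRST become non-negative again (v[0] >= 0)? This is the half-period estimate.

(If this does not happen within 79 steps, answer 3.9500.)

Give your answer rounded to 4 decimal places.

Answer: 1.6000

Derivation:
Step 0: x=[9.8000] v=[0.0000]
Step 1: x=[9.7857] v=[-0.2870]
Step 2: x=[9.7571] v=[-0.5711]
Step 3: x=[9.7146] v=[-0.8493]
Step 4: x=[9.6587] v=[-1.1188]
Step 5: x=[9.5899] v=[-1.3768]
Step 6: x=[9.5089] v=[-1.6207]
Step 7: x=[9.4165] v=[-1.8480]
Step 8: x=[9.3137] v=[-2.0564]
Step 9: x=[9.2015] v=[-2.2437]
Step 10: x=[9.0811] v=[-2.4080]
Step 11: x=[8.9537] v=[-2.5476]
Step 12: x=[8.8206] v=[-2.6611]
Step 13: x=[8.6832] v=[-2.7473]
Step 14: x=[8.5429] v=[-2.8054]
Step 15: x=[8.4012] v=[-2.8347]
Step 16: x=[8.2595] v=[-2.8349]
Step 17: x=[8.1192] v=[-2.8061]
Step 18: x=[7.9818] v=[-2.7485]
Step 19: x=[7.8487] v=[-2.6628]
Step 20: x=[7.7212] v=[-2.5498]
Step 21: x=[7.6007] v=[-2.4106]
Step 22: x=[7.4884] v=[-2.2467]
Step 23: x=[7.3854] v=[-2.0598]
Step 24: x=[7.2928] v=[-1.8518]
Step 25: x=[7.2116] v=[-1.6248]
Step 26: x=[7.1425] v=[-1.3812]
Step 27: x=[7.0863] v=[-1.1234]
Step 28: x=[7.0436] v=[-0.8541]
Step 29: x=[7.0148] v=[-0.5760]
Step 30: x=[7.0002] v=[-0.2920]
Step 31: x=[7.0000] v=[-0.0050]
Step 32: x=[7.0141] v=[0.2820]
First v>=0 after going negative at step 32, time=1.6000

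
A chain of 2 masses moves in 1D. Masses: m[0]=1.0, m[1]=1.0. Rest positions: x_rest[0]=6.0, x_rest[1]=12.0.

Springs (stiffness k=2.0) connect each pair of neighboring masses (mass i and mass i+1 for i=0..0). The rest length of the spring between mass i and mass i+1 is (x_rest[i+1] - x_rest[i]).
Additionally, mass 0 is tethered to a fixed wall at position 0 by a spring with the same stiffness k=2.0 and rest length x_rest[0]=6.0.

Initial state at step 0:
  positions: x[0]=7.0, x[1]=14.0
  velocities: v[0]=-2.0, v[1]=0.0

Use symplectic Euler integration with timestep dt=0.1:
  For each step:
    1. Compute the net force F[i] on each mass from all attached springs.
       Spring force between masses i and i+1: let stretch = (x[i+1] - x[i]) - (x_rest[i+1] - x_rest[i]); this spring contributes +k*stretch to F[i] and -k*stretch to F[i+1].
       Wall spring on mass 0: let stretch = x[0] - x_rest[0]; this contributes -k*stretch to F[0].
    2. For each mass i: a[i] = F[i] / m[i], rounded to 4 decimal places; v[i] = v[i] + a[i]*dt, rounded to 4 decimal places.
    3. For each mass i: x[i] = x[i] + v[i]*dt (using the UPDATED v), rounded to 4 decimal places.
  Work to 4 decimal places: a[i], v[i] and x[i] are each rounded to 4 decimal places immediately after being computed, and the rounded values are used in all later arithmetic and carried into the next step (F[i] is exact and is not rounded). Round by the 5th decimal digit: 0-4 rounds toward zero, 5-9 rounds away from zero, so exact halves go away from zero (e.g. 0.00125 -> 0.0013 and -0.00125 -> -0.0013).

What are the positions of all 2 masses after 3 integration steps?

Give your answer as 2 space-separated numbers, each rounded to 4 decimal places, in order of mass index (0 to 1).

Step 0: x=[7.0000 14.0000] v=[-2.0000 0.0000]
Step 1: x=[6.8000 13.9800] v=[-2.0000 -0.2000]
Step 2: x=[6.6076 13.9364] v=[-1.9240 -0.4360]
Step 3: x=[6.4296 13.8662] v=[-1.7798 -0.7018]

Answer: 6.4296 13.8662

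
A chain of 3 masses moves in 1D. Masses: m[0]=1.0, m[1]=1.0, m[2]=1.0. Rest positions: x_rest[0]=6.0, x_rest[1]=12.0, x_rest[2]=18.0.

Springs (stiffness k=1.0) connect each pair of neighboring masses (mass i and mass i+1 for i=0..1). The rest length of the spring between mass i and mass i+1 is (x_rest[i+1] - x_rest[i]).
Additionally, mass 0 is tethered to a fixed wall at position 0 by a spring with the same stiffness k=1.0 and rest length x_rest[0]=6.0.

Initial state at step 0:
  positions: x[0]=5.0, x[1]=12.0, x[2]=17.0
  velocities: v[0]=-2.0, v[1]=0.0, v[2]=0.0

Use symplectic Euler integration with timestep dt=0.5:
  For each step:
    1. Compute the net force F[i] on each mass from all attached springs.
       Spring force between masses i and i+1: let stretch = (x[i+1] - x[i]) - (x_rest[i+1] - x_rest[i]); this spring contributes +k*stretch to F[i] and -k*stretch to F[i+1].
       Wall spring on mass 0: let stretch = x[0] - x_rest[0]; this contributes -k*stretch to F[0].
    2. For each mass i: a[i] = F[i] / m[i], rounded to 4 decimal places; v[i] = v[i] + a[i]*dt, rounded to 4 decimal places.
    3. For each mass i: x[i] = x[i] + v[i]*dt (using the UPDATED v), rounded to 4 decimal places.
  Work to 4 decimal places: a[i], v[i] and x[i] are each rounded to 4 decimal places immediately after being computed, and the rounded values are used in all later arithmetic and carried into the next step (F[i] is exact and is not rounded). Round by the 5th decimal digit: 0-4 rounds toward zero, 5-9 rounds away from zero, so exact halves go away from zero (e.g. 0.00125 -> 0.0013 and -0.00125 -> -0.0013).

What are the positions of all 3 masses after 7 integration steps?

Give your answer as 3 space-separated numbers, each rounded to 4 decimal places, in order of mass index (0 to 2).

Answer: 5.8610 12.2844 15.9691

Derivation:
Step 0: x=[5.0000 12.0000 17.0000] v=[-2.0000 0.0000 0.0000]
Step 1: x=[4.5000 11.5000 17.2500] v=[-1.0000 -1.0000 0.5000]
Step 2: x=[4.6250 10.6875 17.5625] v=[0.2500 -1.6250 0.6250]
Step 3: x=[5.1094 10.0781 17.6563] v=[0.9688 -1.2188 0.1875]
Step 4: x=[5.5587 10.1211 17.3555] v=[0.8985 0.0860 -0.6016]
Step 5: x=[5.7589 10.8321 16.7461] v=[0.4004 1.4220 -1.2188]
Step 6: x=[5.7877 11.7533 16.1582] v=[0.0576 1.8424 -1.1758]
Step 7: x=[5.8610 12.2844 15.9691] v=[0.1466 1.0621 -0.3783]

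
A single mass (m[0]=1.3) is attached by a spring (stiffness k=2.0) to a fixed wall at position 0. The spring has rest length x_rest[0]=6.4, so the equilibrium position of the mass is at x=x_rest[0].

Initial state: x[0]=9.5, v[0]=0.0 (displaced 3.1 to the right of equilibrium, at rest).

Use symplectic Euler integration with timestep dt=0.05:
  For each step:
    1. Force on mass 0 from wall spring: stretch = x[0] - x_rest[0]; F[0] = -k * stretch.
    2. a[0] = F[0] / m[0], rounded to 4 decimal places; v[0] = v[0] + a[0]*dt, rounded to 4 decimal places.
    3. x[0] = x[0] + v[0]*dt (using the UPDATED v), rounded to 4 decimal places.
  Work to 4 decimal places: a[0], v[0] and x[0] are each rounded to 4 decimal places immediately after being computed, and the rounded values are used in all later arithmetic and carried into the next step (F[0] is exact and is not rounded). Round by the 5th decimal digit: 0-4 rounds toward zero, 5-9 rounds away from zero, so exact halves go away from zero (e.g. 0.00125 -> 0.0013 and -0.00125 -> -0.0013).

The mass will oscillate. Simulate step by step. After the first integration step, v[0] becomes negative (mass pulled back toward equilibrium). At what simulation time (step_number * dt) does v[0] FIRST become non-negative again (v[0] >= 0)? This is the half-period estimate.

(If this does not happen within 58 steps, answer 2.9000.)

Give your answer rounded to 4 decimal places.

Answer: 2.5500

Derivation:
Step 0: x=[9.5000] v=[0.0000]
Step 1: x=[9.4881] v=[-0.2385]
Step 2: x=[9.4643] v=[-0.4760]
Step 3: x=[9.4287] v=[-0.7117]
Step 4: x=[9.3815] v=[-0.9447]
Step 5: x=[9.3228] v=[-1.1740]
Step 6: x=[9.2529] v=[-1.3988]
Step 7: x=[9.1720] v=[-1.6183]
Step 8: x=[9.0804] v=[-1.8315]
Step 9: x=[8.9785] v=[-2.0377]
Step 10: x=[8.8667] v=[-2.2360]
Step 11: x=[8.7454] v=[-2.4257]
Step 12: x=[8.6151] v=[-2.6061]
Step 13: x=[8.4763] v=[-2.7765]
Step 14: x=[8.3295] v=[-2.9362]
Step 15: x=[8.1753] v=[-3.0846]
Step 16: x=[8.0142] v=[-3.2212]
Step 17: x=[7.8469] v=[-3.3454]
Step 18: x=[7.6741] v=[-3.4567]
Step 19: x=[7.4964] v=[-3.5547]
Step 20: x=[7.3145] v=[-3.6390]
Step 21: x=[7.1290] v=[-3.7093]
Step 22: x=[6.9407] v=[-3.7654]
Step 23: x=[6.7504] v=[-3.8070]
Step 24: x=[6.5587] v=[-3.8340]
Step 25: x=[6.3664] v=[-3.8462]
Step 26: x=[6.1742] v=[-3.8436]
Step 27: x=[5.9829] v=[-3.8262]
Step 28: x=[5.7932] v=[-3.7941]
Step 29: x=[5.6058] v=[-3.7474]
Step 30: x=[5.4215] v=[-3.6863]
Step 31: x=[5.2410] v=[-3.6110]
Step 32: x=[5.0649] v=[-3.5218]
Step 33: x=[4.8939] v=[-3.4191]
Step 34: x=[4.7287] v=[-3.3032]
Step 35: x=[4.5700] v=[-3.1746]
Step 36: x=[4.4183] v=[-3.0338]
Step 37: x=[4.2742] v=[-2.8814]
Step 38: x=[4.1383] v=[-2.7179]
Step 39: x=[4.0111] v=[-2.5439]
Step 40: x=[3.8931] v=[-2.3601]
Step 41: x=[3.7847] v=[-2.1673]
Step 42: x=[3.6864] v=[-1.9661]
Step 43: x=[3.5985] v=[-1.7574]
Step 44: x=[3.5214] v=[-1.5419]
Step 45: x=[3.4554] v=[-1.3205]
Step 46: x=[3.4007] v=[-1.0940]
Step 47: x=[3.3575] v=[-0.8633]
Step 48: x=[3.3260] v=[-0.6293]
Step 49: x=[3.3064] v=[-0.3928]
Step 50: x=[3.2987] v=[-0.1548]
Step 51: x=[3.3029] v=[0.0838]
First v>=0 after going negative at step 51, time=2.5500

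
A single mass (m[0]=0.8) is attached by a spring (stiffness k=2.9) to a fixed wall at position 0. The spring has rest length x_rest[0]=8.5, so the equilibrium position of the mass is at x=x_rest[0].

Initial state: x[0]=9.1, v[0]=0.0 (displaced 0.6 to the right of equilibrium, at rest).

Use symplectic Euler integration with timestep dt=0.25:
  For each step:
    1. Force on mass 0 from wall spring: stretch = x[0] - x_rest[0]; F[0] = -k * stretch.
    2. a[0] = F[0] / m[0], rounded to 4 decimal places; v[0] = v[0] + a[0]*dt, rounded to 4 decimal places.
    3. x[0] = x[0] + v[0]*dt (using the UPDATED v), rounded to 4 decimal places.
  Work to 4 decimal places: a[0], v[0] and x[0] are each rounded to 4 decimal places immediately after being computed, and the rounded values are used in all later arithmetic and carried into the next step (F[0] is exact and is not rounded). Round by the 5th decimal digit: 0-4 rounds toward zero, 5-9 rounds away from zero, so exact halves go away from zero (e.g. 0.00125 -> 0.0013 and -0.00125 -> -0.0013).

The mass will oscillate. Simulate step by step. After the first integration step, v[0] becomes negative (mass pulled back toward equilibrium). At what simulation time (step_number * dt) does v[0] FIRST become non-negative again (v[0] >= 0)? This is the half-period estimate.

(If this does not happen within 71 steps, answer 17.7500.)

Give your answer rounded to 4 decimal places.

Step 0: x=[9.1000] v=[0.0000]
Step 1: x=[8.9641] v=[-0.5438]
Step 2: x=[8.7230] v=[-0.9644]
Step 3: x=[8.4314] v=[-1.1665]
Step 4: x=[8.1553] v=[-1.1043]
Step 5: x=[7.9573] v=[-0.7919]
Step 6: x=[7.8823] v=[-0.3001]
Step 7: x=[7.9472] v=[0.2597]
First v>=0 after going negative at step 7, time=1.7500

Answer: 1.7500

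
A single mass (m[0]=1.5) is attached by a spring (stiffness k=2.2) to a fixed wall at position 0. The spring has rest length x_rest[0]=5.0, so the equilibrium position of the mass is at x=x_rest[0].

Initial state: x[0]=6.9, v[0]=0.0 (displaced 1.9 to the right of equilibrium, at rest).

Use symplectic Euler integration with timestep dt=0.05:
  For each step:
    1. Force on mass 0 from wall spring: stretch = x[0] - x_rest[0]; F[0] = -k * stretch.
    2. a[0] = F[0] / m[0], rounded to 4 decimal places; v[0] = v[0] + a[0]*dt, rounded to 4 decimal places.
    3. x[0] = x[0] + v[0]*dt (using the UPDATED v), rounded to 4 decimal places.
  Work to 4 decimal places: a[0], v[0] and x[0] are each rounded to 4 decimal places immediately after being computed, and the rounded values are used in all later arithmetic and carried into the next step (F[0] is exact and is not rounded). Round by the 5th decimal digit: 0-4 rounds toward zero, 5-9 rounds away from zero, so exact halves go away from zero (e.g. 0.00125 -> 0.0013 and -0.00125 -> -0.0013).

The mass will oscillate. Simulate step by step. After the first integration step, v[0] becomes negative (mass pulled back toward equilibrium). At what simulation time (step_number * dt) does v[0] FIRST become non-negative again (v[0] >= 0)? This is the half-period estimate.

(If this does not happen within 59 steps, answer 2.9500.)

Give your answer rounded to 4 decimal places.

Step 0: x=[6.9000] v=[0.0000]
Step 1: x=[6.8930] v=[-0.1393]
Step 2: x=[6.8791] v=[-0.2781]
Step 3: x=[6.8583] v=[-0.4159]
Step 4: x=[6.8307] v=[-0.5522]
Step 5: x=[6.7964] v=[-0.6865]
Step 6: x=[6.7555] v=[-0.8182]
Step 7: x=[6.7082] v=[-0.9469]
Step 8: x=[6.6546] v=[-1.0722]
Step 9: x=[6.5949] v=[-1.1935]
Step 10: x=[6.5294] v=[-1.3105]
Step 11: x=[6.4583] v=[-1.4227]
Step 12: x=[6.3818] v=[-1.5296]
Step 13: x=[6.3003] v=[-1.6309]
Step 14: x=[6.2140] v=[-1.7263]
Step 15: x=[6.1232] v=[-1.8153]
Step 16: x=[6.0283] v=[-1.8977]
Step 17: x=[5.9296] v=[-1.9731]
Step 18: x=[5.8275] v=[-2.0413]
Step 19: x=[5.7224] v=[-2.1020]
Step 20: x=[5.6147] v=[-2.1550]
Step 21: x=[5.5047] v=[-2.2001]
Step 22: x=[5.3928] v=[-2.2371]
Step 23: x=[5.2795] v=[-2.2659]
Step 24: x=[5.1652] v=[-2.2864]
Step 25: x=[5.0503] v=[-2.2985]
Step 26: x=[4.9352] v=[-2.3022]
Step 27: x=[4.8203] v=[-2.2975]
Step 28: x=[4.7061] v=[-2.2843]
Step 29: x=[4.5930] v=[-2.2627]
Step 30: x=[4.4814] v=[-2.2329]
Step 31: x=[4.3717] v=[-2.1949]
Step 32: x=[4.2643] v=[-2.1488]
Step 33: x=[4.1596] v=[-2.0949]
Step 34: x=[4.0579] v=[-2.0333]
Step 35: x=[3.9597] v=[-1.9642]
Step 36: x=[3.8653] v=[-1.8879]
Step 37: x=[3.7751] v=[-1.8047]
Step 38: x=[3.6894] v=[-1.7149]
Step 39: x=[3.6085] v=[-1.6188]
Step 40: x=[3.5327] v=[-1.5168]
Step 41: x=[3.4622] v=[-1.4092]
Step 42: x=[3.3974] v=[-1.2964]
Step 43: x=[3.3385] v=[-1.1789]
Step 44: x=[3.2856] v=[-1.0571]
Step 45: x=[3.2390] v=[-0.9314]
Step 46: x=[3.1989] v=[-0.8023]
Step 47: x=[3.1654] v=[-0.6702]
Step 48: x=[3.1386] v=[-0.5357]
Step 49: x=[3.1186] v=[-0.3992]
Step 50: x=[3.1055] v=[-0.2612]
Step 51: x=[3.0994] v=[-0.1223]
Step 52: x=[3.1003] v=[0.0171]
First v>=0 after going negative at step 52, time=2.6000

Answer: 2.6000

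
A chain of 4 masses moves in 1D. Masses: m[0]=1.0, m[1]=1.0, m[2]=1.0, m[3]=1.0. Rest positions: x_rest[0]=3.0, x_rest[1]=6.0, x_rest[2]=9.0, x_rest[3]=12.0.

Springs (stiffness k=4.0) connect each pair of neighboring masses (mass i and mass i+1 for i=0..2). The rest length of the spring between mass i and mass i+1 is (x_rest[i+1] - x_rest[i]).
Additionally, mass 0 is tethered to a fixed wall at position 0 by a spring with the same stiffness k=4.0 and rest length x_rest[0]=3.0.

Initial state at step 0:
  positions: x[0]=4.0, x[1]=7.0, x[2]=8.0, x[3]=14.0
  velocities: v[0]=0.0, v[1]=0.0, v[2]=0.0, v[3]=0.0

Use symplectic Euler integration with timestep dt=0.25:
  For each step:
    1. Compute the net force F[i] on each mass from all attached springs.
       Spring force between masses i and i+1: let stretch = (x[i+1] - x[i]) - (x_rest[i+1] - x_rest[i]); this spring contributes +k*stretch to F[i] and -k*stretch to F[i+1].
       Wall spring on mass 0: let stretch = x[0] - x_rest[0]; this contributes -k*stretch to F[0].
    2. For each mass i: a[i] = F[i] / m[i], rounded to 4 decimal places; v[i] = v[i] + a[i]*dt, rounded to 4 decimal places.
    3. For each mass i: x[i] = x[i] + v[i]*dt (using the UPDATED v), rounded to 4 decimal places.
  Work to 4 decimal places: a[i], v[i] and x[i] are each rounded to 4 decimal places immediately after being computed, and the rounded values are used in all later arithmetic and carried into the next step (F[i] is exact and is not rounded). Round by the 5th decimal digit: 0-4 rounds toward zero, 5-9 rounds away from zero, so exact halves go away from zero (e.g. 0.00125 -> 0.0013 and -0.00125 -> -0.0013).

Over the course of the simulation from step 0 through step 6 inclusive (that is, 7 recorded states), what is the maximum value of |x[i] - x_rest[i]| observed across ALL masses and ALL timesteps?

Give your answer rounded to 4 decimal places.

Answer: 2.5313

Derivation:
Step 0: x=[4.0000 7.0000 8.0000 14.0000] v=[0.0000 0.0000 0.0000 0.0000]
Step 1: x=[3.7500 6.5000 9.2500 13.2500] v=[-1.0000 -2.0000 5.0000 -3.0000]
Step 2: x=[3.2500 6.0000 10.8125 12.2500] v=[-2.0000 -2.0000 6.2500 -4.0000]
Step 3: x=[2.6250 6.0156 11.5313 11.6406] v=[-2.5000 0.0625 2.8750 -2.4375]
Step 4: x=[2.1914 6.5625 10.8985 11.7539] v=[-1.7344 2.1876 -2.5314 0.4532]
Step 5: x=[2.3027 7.1006 9.3955 12.4034] v=[0.4453 2.1525 -6.0120 2.5978]
Step 6: x=[3.0378 7.0130 8.0708 13.0509] v=[2.9405 -0.3505 -5.2990 2.5899]
Max displacement = 2.5313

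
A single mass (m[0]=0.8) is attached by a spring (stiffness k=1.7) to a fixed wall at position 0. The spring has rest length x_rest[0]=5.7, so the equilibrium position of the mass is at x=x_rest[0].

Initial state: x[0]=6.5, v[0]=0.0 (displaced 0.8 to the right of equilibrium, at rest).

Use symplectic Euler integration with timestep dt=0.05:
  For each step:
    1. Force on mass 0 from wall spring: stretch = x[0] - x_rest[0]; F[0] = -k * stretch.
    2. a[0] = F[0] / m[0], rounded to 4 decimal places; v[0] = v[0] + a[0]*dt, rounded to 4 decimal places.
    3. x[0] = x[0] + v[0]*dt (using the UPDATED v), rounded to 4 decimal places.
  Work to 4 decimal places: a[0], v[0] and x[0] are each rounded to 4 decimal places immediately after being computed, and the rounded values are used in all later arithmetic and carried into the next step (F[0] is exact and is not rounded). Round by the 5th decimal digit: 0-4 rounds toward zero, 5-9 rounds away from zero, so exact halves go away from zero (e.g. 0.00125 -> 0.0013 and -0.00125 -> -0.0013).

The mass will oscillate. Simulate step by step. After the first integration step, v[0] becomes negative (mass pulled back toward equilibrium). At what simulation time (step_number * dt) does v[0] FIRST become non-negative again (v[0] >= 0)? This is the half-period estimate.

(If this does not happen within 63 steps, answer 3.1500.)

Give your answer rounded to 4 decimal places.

Answer: 2.2000

Derivation:
Step 0: x=[6.5000] v=[0.0000]
Step 1: x=[6.4958] v=[-0.0850]
Step 2: x=[6.4873] v=[-0.1696]
Step 3: x=[6.4746] v=[-0.2533]
Step 4: x=[6.4578] v=[-0.3356]
Step 5: x=[6.4370] v=[-0.4161]
Step 6: x=[6.4123] v=[-0.4944]
Step 7: x=[6.3838] v=[-0.5701]
Step 8: x=[6.3517] v=[-0.6428]
Step 9: x=[6.3161] v=[-0.7120]
Step 10: x=[6.2772] v=[-0.7775]
Step 11: x=[6.2353] v=[-0.8388]
Step 12: x=[6.1905] v=[-0.8957]
Step 13: x=[6.1431] v=[-0.9478]
Step 14: x=[6.0934] v=[-0.9949]
Step 15: x=[6.0416] v=[-1.0367]
Step 16: x=[5.9880] v=[-1.0730]
Step 17: x=[5.9328] v=[-1.1036]
Step 18: x=[5.8764] v=[-1.1283]
Step 19: x=[5.8191] v=[-1.1470]
Step 20: x=[5.7611] v=[-1.1597]
Step 21: x=[5.7028] v=[-1.1662]
Step 22: x=[5.6445] v=[-1.1665]
Step 23: x=[5.5865] v=[-1.1606]
Step 24: x=[5.5291] v=[-1.1485]
Step 25: x=[5.4726] v=[-1.1303]
Step 26: x=[5.4173] v=[-1.1061]
Step 27: x=[5.3635] v=[-1.0761]
Step 28: x=[5.3115] v=[-1.0403]
Step 29: x=[5.2616] v=[-0.9990]
Step 30: x=[5.2140] v=[-0.9524]
Step 31: x=[5.1690] v=[-0.9008]
Step 32: x=[5.1268] v=[-0.8444]
Step 33: x=[5.0876] v=[-0.7835]
Step 34: x=[5.0517] v=[-0.7184]
Step 35: x=[5.0192] v=[-0.6495]
Step 36: x=[4.9903] v=[-0.5772]
Step 37: x=[4.9652] v=[-0.5018]
Step 38: x=[4.9440] v=[-0.4237]
Step 39: x=[4.9268] v=[-0.3434]
Step 40: x=[4.9137] v=[-0.2612]
Step 41: x=[4.9048] v=[-0.1777]
Step 42: x=[4.9001] v=[-0.0932]
Step 43: x=[4.8997] v=[-0.0082]
Step 44: x=[4.9035] v=[0.0768]
First v>=0 after going negative at step 44, time=2.2000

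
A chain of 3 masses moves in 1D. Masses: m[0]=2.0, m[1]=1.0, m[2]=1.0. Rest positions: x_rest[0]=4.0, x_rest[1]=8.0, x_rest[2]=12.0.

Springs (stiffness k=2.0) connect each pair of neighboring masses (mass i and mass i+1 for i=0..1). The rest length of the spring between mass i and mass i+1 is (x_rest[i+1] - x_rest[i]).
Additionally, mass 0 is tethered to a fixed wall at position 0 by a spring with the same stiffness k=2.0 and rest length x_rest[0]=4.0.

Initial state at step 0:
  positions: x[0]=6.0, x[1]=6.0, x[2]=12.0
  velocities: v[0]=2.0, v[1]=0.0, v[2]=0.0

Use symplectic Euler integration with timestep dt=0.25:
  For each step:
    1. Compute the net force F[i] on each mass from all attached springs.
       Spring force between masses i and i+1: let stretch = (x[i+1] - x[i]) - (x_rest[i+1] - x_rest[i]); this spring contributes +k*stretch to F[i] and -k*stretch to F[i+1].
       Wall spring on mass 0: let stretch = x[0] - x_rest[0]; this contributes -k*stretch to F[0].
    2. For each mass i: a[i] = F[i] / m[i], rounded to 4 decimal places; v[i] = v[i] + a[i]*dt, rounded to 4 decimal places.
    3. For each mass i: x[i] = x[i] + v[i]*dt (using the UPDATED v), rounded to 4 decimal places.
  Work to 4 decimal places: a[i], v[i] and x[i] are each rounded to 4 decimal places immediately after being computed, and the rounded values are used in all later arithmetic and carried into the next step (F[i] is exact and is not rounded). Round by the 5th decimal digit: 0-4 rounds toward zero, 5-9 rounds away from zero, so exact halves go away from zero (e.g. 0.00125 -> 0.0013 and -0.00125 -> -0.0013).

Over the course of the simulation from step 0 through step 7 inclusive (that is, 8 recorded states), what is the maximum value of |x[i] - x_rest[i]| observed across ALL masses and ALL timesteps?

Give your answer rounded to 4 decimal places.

Answer: 3.1134

Derivation:
Step 0: x=[6.0000 6.0000 12.0000] v=[2.0000 0.0000 0.0000]
Step 1: x=[6.1250 6.7500 11.7500] v=[0.5000 3.0000 -1.0000]
Step 2: x=[5.9063 8.0469 11.3750] v=[-0.8750 5.1875 -1.5000]
Step 3: x=[5.4522 9.4922 11.0840] v=[-1.8164 5.7813 -1.1641]
Step 4: x=[4.9098 10.6315 11.0940] v=[-2.1695 4.5572 0.0400]
Step 5: x=[4.4182 11.1134 11.5462] v=[-1.9665 1.9276 1.8088]
Step 6: x=[4.0689 10.8125 12.4443] v=[-1.3973 -1.2036 3.5924]
Step 7: x=[3.8868 9.8726 13.6384] v=[-0.7286 -3.7595 4.7765]
Max displacement = 3.1134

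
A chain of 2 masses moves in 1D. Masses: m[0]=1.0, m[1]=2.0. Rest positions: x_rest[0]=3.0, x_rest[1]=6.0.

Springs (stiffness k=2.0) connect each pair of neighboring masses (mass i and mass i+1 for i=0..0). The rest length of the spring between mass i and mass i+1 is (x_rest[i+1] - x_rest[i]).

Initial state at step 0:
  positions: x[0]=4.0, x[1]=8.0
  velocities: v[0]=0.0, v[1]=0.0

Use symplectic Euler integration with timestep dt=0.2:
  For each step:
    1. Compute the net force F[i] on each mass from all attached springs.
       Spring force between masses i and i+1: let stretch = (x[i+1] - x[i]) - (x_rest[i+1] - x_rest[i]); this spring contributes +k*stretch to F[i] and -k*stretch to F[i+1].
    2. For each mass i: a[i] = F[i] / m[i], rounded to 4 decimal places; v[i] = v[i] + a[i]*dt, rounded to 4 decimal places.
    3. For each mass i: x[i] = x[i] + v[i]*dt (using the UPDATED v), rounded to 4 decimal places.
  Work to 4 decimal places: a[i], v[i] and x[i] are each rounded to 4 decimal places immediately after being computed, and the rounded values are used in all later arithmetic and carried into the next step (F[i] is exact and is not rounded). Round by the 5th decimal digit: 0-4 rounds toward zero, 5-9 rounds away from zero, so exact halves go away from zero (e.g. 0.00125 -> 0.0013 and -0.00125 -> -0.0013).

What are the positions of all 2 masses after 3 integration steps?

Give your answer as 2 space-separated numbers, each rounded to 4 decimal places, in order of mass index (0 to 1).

Answer: 4.4332 7.7834

Derivation:
Step 0: x=[4.0000 8.0000] v=[0.0000 0.0000]
Step 1: x=[4.0800 7.9600] v=[0.4000 -0.2000]
Step 2: x=[4.2304 7.8848] v=[0.7520 -0.3760]
Step 3: x=[4.4332 7.7834] v=[1.0138 -0.5069]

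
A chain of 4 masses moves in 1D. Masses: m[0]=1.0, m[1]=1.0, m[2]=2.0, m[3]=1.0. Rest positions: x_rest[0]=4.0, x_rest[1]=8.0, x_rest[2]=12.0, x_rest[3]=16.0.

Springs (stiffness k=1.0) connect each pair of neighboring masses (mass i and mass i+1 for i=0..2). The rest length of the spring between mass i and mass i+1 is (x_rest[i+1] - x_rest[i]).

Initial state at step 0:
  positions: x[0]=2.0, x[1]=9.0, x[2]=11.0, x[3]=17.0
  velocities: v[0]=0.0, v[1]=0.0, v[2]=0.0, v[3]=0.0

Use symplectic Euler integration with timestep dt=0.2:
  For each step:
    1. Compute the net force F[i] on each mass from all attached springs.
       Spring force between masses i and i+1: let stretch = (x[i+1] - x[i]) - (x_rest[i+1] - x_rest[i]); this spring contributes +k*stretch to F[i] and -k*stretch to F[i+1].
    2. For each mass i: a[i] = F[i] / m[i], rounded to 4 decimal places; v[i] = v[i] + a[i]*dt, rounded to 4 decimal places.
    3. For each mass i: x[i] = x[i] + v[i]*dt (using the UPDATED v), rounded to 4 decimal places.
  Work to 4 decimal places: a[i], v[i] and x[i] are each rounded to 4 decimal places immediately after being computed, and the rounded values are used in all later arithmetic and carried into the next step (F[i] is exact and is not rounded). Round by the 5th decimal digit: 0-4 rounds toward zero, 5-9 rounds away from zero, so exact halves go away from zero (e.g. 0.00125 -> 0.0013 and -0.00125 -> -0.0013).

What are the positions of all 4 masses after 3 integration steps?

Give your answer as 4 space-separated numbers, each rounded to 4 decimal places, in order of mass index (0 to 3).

Answer: 2.6575 7.9172 11.4370 16.5514

Derivation:
Step 0: x=[2.0000 9.0000 11.0000 17.0000] v=[0.0000 0.0000 0.0000 0.0000]
Step 1: x=[2.1200 8.8000 11.0800 16.9200] v=[0.6000 -1.0000 0.4000 -0.4000]
Step 2: x=[2.3472 8.4240 11.2312 16.7664] v=[1.1360 -1.8800 0.7560 -0.7680]
Step 3: x=[2.6575 7.9172 11.4370 16.5514] v=[1.5514 -2.5339 1.0288 -1.0750]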